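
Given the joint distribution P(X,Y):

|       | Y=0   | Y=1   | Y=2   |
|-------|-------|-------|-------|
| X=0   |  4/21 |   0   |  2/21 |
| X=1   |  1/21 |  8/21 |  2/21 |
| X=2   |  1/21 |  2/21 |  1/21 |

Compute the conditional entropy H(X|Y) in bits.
1.0637 bits

H(X|Y) = H(X,Y) - H(Y)

H(X,Y) = -Σ_{x,y} P(x,y) log₂ P(x,y). Per-cell terms -P(x,y)·log₂P(x,y):
  X=0: 0.45567951, 0.00000000, 0.32307785
  X=1: 0.20915797, 0.53040664, 0.32307785
  X=2: 0.20915797, 0.32307785, 0.20915797
  (cells with P = 0 contribute 0)
Sum of the 9 terms: H(X,Y) = 2.5827936 bits

Marginal of Y (column sums):
  P(Y=0) = 4/21 + 1/21 + 1/21 = 2/7
  P(Y=1) = 0 + 8/21 + 2/21 = 10/21
  P(Y=2) = 2/21 + 2/21 + 1/21 = 5/21
H(Y) = -[(2/7)·log₂(2/7) + (10/21)·log₂(10/21) + (5/21)·log₂(5/21)]
  = 0.51638712 + 0.50970920 + 0.49294984 = 1.5190462 bits

H(X|Y) = H(X,Y) - H(Y) = 2.5827936 - 1.5190462 = 1.0637 bits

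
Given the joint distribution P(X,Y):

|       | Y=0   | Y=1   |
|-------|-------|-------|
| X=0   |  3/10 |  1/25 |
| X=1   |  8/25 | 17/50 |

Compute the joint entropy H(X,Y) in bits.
1.7621 bits

H(X,Y) = -Σ_{x,y} P(x,y) log₂ P(x,y). Per-cell terms -P(x,y)·log₂P(x,y):
  X=0: 0.5211, 0.1858
  X=1: 0.5260, 0.5292
Sum of the 4 terms: H(X,Y) = 1.7621 bits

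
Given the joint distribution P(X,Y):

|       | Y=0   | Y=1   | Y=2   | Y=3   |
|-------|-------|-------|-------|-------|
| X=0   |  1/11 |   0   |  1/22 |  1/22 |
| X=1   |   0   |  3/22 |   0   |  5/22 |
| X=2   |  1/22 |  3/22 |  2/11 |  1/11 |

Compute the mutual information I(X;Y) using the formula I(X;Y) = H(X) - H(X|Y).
0.4606 bits

I(X;Y) = H(X) - H(X|Y)

Marginal of X (row sums):
  P(X=0) = 1/11 + 0 + 1/22 + 1/22 = 2/11
  P(X=1) = 0 + 3/22 + 0 + 5/22 = 4/11
  P(X=2) = 1/22 + 3/22 + 2/11 + 1/11 = 5/11
H(X) = -[(2/11)·log₂(2/11) + (4/11)·log₂(4/11) + (5/11)·log₂(5/11)]
  = 0.4472 + 0.5307 + 0.5170 = 1.4949 bits

Marginal of Y (column sums):
  P(Y=0) = 1/11 + 0 + 1/22 = 3/22
  P(Y=1) = 0 + 3/22 + 3/22 = 3/11
  P(Y=2) = 1/22 + 0 + 2/11 = 5/22
  P(Y=3) = 1/22 + 5/22 + 1/11 = 4/11
H(X|Y) = Σ_y P(y)·H(X|Y=y):
  Y=0: P(Y=0) = 3/22, P(X|Y=0) = (2/3, 0, 1/3) → H(X|Y=0) = 0.9183
  Y=1: P(Y=1) = 3/11, P(X|Y=1) = (0, 1/2, 1/2) → H(X|Y=1) = 1.0000
  Y=2: P(Y=2) = 5/22, P(X|Y=2) = (1/5, 0, 4/5) → H(X|Y=2) = 0.7219
  Y=3: P(Y=3) = 4/11, P(X|Y=3) = (1/8, 5/8, 1/4) → H(X|Y=3) = 1.2988
H(X|Y) = (3/22)·0.9183 + (3/11)·1.0000 + (5/22)·0.7219 + (4/11)·1.2988 = 1.0343 bits

I(X;Y) = H(X) - H(X|Y) = 1.4949 - 1.0343 = 0.4606 bits

Cross-check via I(X;Y) = H(X) + H(Y) - H(X,Y): computing H(Y) from the column sums and H(X,Y) from the 12 cells in the same way gives H(Y) = 1.9197 bits and H(X,Y) = 2.9540 bits, so
I(X;Y) = 1.4949 + 1.9197 - 2.9540 = 0.4606 bits ✓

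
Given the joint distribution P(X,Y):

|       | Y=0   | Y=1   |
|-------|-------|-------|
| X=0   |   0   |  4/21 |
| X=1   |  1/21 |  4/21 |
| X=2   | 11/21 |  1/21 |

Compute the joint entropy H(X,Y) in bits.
1.8183 bits

H(X,Y) = -Σ_{x,y} P(x,y) log₂ P(x,y). Per-cell terms -P(x,y)·log₂P(x,y):
  X=0: 0.00000, 0.45568
  X=1: 0.20916, 0.45568
  X=2: 0.48865, 0.20916
  (cells with P = 0 contribute 0)
Sum of the 6 terms: H(X,Y) = 1.8183 bits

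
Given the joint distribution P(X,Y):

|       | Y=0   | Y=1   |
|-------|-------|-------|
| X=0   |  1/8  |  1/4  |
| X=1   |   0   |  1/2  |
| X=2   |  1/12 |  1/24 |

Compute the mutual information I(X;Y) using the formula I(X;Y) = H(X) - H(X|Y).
0.2791 bits

I(X;Y) = H(X) - H(X|Y)

Marginal of X (row sums):
  P(X=0) = 1/8 + 1/4 = 3/8
  P(X=1) = 0 + 1/2 = 1/2
  P(X=2) = 1/12 + 1/24 = 1/8
H(X) = -[(3/8)·log₂(3/8) + (1/2)·log₂(1/2) + (1/8)·log₂(1/8)]
  = 0.5306 + 0.5000 + 0.3750 = 1.4056 bits

Marginal of Y (column sums):
  P(Y=0) = 1/8 + 0 + 1/12 = 5/24
  P(Y=1) = 1/4 + 1/2 + 1/24 = 19/24
H(X|Y) = Σ_y P(y)·H(X|Y=y):
  Y=0: P(Y=0) = 5/24, P(X|Y=0) = (3/5, 0, 2/5) → H(X|Y=0) = 0.9710
  Y=1: P(Y=1) = 19/24, P(X|Y=1) = (6/19, 12/19, 1/19) → H(X|Y=1) = 1.1674
H(X|Y) = (5/24)·0.9710 + (19/24)·1.1674 = 1.1265 bits

I(X;Y) = H(X) - H(X|Y) = 1.4056 - 1.1265 = 0.2791 bits

Cross-check via I(X;Y) = H(X) + H(Y) - H(X,Y): computing H(Y) from the column sums and H(X,Y) from the 6 cells in the same way gives H(Y) = 0.7383 bits and H(X,Y) = 1.8648 bits, so
I(X;Y) = 1.4056 + 0.7383 - 1.8648 = 0.2791 bits ✓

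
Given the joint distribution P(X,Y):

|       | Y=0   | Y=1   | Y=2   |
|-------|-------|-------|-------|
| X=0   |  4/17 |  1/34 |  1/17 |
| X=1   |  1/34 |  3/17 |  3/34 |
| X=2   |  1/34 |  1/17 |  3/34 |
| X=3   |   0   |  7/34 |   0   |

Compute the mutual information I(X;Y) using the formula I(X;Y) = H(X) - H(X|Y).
0.5292 bits

I(X;Y) = H(X) - H(X|Y)

Marginal of X (row sums):
  P(X=0) = 4/17 + 1/34 + 1/17 = 11/34
  P(X=1) = 1/34 + 3/17 + 3/34 = 5/17
  P(X=2) = 1/34 + 1/17 + 3/34 = 3/17
  P(X=3) = 0 + 7/34 + 0 = 7/34
H(X) = -[(11/34)·log₂(11/34) + (5/17)·log₂(5/17) + (3/17)·log₂(3/17) + (7/34)·log₂(7/34)]
  = 0.5267160 + 0.5192749 + 0.4416177 + 0.4694340 = 1.957043 bits

Marginal of Y (column sums):
  P(Y=0) = 4/17 + 1/34 + 1/34 + 0 = 5/17
  P(Y=1) = 1/34 + 3/17 + 1/17 + 7/34 = 8/17
  P(Y=2) = 1/17 + 3/34 + 3/34 + 0 = 4/17
H(X|Y) = Σ_y P(y)·H(X|Y=y):
  Y=0: P(Y=0) = 5/17, P(X|Y=0) = (4/5, 1/10, 1/10, 0) → H(X|Y=0) = 0.9219281
  Y=1: P(Y=1) = 8/17, P(X|Y=1) = (1/16, 3/8, 1/8, 7/16) → H(X|Y=1) = 1.6774213
  Y=2: P(Y=2) = 4/17, P(X|Y=2) = (1/4, 3/8, 3/8, 0) → H(X|Y=2) = 1.5612781
H(X|Y) = (5/17)·0.9219281 + (8/17)·1.6774213 + (4/17)·1.5612781 = 1.427890 bits

I(X;Y) = H(X) - H(X|Y) = 1.957043 - 1.427890 = 0.5292 bits

Cross-check via I(X;Y) = H(X) + H(Y) - H(X,Y): computing H(Y) from the column sums and H(X,Y) from the 12 cells in the same way gives H(Y) = 1.522190 bits and H(X,Y) = 2.950079 bits, so
I(X;Y) = 1.957043 + 1.522190 - 2.950079 = 0.5292 bits ✓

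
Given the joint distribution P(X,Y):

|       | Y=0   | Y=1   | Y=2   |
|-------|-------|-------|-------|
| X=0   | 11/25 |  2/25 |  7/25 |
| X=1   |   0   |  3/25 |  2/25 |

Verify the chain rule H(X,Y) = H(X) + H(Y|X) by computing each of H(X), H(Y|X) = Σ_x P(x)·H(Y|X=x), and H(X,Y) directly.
H(X) = 0.7219 bits, H(Y|X) = 1.2635 bits, H(X,Y) = 1.9855 bits

Marginal of X (row sums):
  P(X=0) = 11/25 + 2/25 + 7/25 = 4/5
  P(X=1) = 0 + 3/25 + 2/25 = 1/5
H(X) = -[(4/5)·log₂(4/5) + (1/5)·log₂(1/5)]
  = 0.25754 + 0.46439 = 0.7219 bits

H(Y|X) = Σ_x P(x)·H(Y|X=x):
  X=0: P(X=0) = 4/5, P(Y|X=0) = (11/20, 1/10, 7/20) → H(Y|X=0) = 1.33667
  X=1: P(X=1) = 1/5, P(Y|X=1) = (0, 3/5, 2/5) → H(Y|X=1) = 0.97095
H(Y|X) = (4/5)·1.33667 + (1/5)·0.97095 = 1.2635 bits

H(X,Y) = -Σ_{x,y} P(x,y) log₂ P(x,y). Per-cell terms -P(x,y)·log₂P(x,y):
  X=0: 0.52115, 0.29151, 0.51422
  X=1: 0.00000, 0.36707, 0.29151
  (cells with P = 0 contribute 0)
Sum of the 6 terms: H(X,Y) = 1.9855 bits

Chain rule check:
  H(X) + H(Y|X) = 0.7219 + 1.2635 = 1.9854 bits
  H(X,Y) = 1.9855 bits
✓ Chain rule verified (Δ = 0.0001 is 4-dp rounding noise: each of the three values was rounded independently).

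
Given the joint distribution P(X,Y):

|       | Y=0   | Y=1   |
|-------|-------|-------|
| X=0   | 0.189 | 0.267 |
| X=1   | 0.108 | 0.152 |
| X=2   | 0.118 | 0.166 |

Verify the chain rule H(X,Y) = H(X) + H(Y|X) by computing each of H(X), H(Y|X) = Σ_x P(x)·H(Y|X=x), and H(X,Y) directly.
H(X) = 1.5376 bits, H(Y|X) = 0.9791 bits, H(X,Y) = 2.5167 bits

Marginal of X (row sums):
  P(X=0) = 0.189 + 0.267 = 0.456
  P(X=1) = 0.108 + 0.152 = 0.260
  P(X=2) = 0.118 + 0.166 = 0.284
H(X) = -[0.456·log₂(0.456) + 0.260·log₂(0.260) + 0.284·log₂(0.284)]
  = 0.516600 + 0.505288 + 0.515755 = 1.5376 bits

H(Y|X) = Σ_x P(x)·H(Y|X=x):
  X=0: P(X=0) = 0.456, P(Y|X=0) = (63/152, 89/152) → H(Y|X=0) = 0.978790
  X=1: P(X=1) = 0.260, P(Y|X=1) = (27/65, 38/65) → H(Y|X=1) = 0.979242
  X=2: P(X=2) = 0.284, P(Y|X=2) = (59/142, 83/142) → H(Y|X=2) = 0.979295
H(Y|X) = 0.456·0.978790 + 0.260·0.979242 + 0.284·0.979295 = 0.9791 bits

H(X,Y) = -Σ_{x,y} P(x,y) log₂ P(x,y). Per-cell terms -P(x,y)·log₂P(x,y):
  X=0: 0.454269, 0.508659
  X=1: 0.346777, 0.413114
  X=2: 0.363811, 0.430064
Sum of the 6 terms: H(X,Y) = 2.5167 bits

Chain rule check:
  H(X) + H(Y|X) = 1.5376 + 0.9791 = 2.5167 bits
  H(X,Y) = 2.5167 bits
✓ Chain rule verified.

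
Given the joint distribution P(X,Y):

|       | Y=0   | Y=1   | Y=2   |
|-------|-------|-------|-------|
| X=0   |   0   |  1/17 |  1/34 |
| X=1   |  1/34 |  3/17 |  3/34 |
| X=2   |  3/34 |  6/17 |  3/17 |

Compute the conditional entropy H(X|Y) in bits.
1.2385 bits

H(X|Y) = H(X,Y) - H(Y)

H(X,Y) = -Σ_{x,y} P(x,y) log₂ P(x,y). Per-cell terms -P(x,y)·log₂P(x,y):
  X=0: 0.00000, 0.24044, 0.14963
  X=1: 0.14963, 0.44162, 0.30904
  X=2: 0.30904, 0.53029, 0.44162
  (cells with P = 0 contribute 0)
Sum of the 9 terms: H(X,Y) = 2.5713 bits

Marginal of Y (column sums):
  P(Y=0) = 0 + 1/34 + 3/34 = 2/17
  P(Y=1) = 1/17 + 3/17 + 6/17 = 10/17
  P(Y=2) = 1/34 + 3/34 + 3/17 = 5/17
H(Y) = -[(2/17)·log₂(2/17) + (10/17)·log₂(10/17) + (5/17)·log₂(5/17)]
  = 0.36323 + 0.45031 + 0.51927 = 1.3328 bits

H(X|Y) = H(X,Y) - H(Y) = 2.5713 - 1.3328 = 1.2385 bits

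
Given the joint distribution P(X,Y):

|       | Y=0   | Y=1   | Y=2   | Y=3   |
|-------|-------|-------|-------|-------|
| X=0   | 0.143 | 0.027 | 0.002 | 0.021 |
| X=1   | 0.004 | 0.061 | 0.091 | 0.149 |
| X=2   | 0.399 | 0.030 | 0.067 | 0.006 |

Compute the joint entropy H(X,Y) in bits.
2.6651 bits

H(X,Y) = -Σ_{x,y} P(x,y) log₂ P(x,y). Per-cell terms -P(x,y)·log₂P(x,y):
  X=0: 0.40125, 0.14069, 0.01793, 0.11704
  X=1: 0.03186, 0.24614, 0.31468, 0.40925
  X=2: 0.52889, 0.15177, 0.26128, 0.04428
Sum of the 12 terms: H(X,Y) = 2.6651 bits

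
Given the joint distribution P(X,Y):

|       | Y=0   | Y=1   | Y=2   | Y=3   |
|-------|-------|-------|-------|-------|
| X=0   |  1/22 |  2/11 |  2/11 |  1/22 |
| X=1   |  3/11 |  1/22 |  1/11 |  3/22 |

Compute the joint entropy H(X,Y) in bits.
2.7201 bits

H(X,Y) = -Σ_{x,y} P(x,y) log₂ P(x,y). Per-cell terms -P(x,y)·log₂P(x,y):
  X=0: 0.20270, 0.44717, 0.44717, 0.20270
  X=1: 0.51122, 0.20270, 0.31449, 0.39197
Sum of the 8 terms: H(X,Y) = 2.7201 bits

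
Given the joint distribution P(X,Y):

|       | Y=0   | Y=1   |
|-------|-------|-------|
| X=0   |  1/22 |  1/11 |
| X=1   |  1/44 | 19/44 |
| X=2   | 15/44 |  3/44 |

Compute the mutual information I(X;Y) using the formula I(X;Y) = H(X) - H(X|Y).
0.4547 bits

I(X;Y) = H(X) - H(X|Y)

Marginal of X (row sums):
  P(X=0) = 1/22 + 1/11 = 3/22
  P(X=1) = 1/44 + 19/44 = 5/11
  P(X=2) = 15/44 + 3/44 = 9/22
H(X) = -[(3/22)·log₂(3/22) + (5/11)·log₂(5/11) + (9/22)·log₂(9/22)]
  = 0.3919731 + 0.5170471 + 0.5275254 = 1.436546 bits

Marginal of Y (column sums):
  P(Y=0) = 1/22 + 1/44 + 15/44 = 9/22
  P(Y=1) = 1/11 + 19/44 + 3/44 = 13/22
H(X|Y) = Σ_y P(y)·H(X|Y=y):
  Y=0: P(Y=0) = 9/22, P(X|Y=0) = (1/9, 1/18, 5/6) → H(X|Y=0) = 0.8030717
  Y=1: P(Y=1) = 13/22, P(X|Y=1) = (2/13, 19/26, 3/26) → H(X|Y=1) = 1.1056124
H(X|Y) = (9/22)·0.8030717 + (13/22)·1.1056124 = 0.981846 bits

I(X;Y) = H(X) - H(X|Y) = 1.436546 - 0.981846 = 0.4547 bits

Cross-check via I(X;Y) = H(X) + H(Y) - H(X,Y): computing H(Y) from the column sums and H(X,Y) from the 6 cells in the same way gives H(Y) = 0.976021 bits and H(X,Y) = 1.957866 bits, so
I(X;Y) = 1.436546 + 0.976021 - 1.957866 = 0.4547 bits ✓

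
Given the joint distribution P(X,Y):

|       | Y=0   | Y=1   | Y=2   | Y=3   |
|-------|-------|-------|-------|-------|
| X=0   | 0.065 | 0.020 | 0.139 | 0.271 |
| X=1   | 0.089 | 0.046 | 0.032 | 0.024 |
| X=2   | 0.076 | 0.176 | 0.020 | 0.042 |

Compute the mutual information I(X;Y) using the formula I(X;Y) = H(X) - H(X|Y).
0.3441 bits

I(X;Y) = H(X) - H(X|Y)

Marginal of X (row sums):
  P(X=0) = 0.065 + 0.020 + 0.139 + 0.271 = 0.495
  P(X=1) = 0.089 + 0.046 + 0.032 + 0.024 = 0.191
  P(X=2) = 0.076 + 0.176 + 0.020 + 0.042 = 0.314
H(X) = -[0.495·log₂(0.495) + 0.191·log₂(0.191) + 0.314·log₂(0.314)]
  = 0.5022 + 0.4562 + 0.5247 = 1.4831 bits

Marginal of Y (column sums):
  P(Y=0) = 0.065 + 0.089 + 0.076 = 0.230
  P(Y=1) = 0.020 + 0.046 + 0.176 = 0.242
  P(Y=2) = 0.139 + 0.032 + 0.020 = 0.191
  P(Y=3) = 0.271 + 0.024 + 0.042 = 0.337
H(X|Y) = Σ_y P(y)·H(X|Y=y):
  Y=0: P(Y=0) = 0.230, P(X|Y=0) = (13/46, 89/230, 38/115) → H(X|Y=0) = 1.5732
  Y=1: P(Y=1) = 0.242, P(X|Y=1) = (10/121, 23/121, 8/11) → H(X|Y=1) = 1.0867
  Y=2: P(Y=2) = 0.191, P(X|Y=2) = (139/191, 32/191, 20/191) → H(X|Y=2) = 1.1064
  Y=3: P(Y=3) = 0.337, P(X|Y=3) = (271/337, 24/337, 42/337) → H(X|Y=3) = 0.8987
H(X|Y) = 0.230·1.5732 + 0.242·1.0867 + 0.191·1.1064 + 0.337·0.8987 = 1.1390 bits

I(X;Y) = H(X) - H(X|Y) = 1.4831 - 1.1390 = 0.3441 bits

Cross-check via I(X;Y) = H(X) + H(Y) - H(X,Y): computing H(Y) from the column sums and H(X,Y) from the 12 cells in the same way gives H(Y) = 1.9680 bits and H(X,Y) = 3.1070 bits, so
I(X;Y) = 1.4831 + 1.9680 - 3.1070 = 0.3441 bits ✓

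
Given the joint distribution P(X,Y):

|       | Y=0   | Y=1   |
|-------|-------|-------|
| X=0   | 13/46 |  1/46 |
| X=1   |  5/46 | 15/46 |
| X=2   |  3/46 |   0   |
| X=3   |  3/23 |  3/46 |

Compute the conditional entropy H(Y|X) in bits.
0.6454 bits

H(Y|X) = H(X,Y) - H(X)

H(X,Y) = -Σ_{x,y} P(x,y) log₂ P(x,y). Per-cell terms -P(x,y)·log₂P(x,y):
  X=0: 0.51523, 0.12008
  X=1: 0.34800, 0.52718
  X=2: 0.25687, 0.00000
  X=3: 0.38330, 0.25687
  (cells with P = 0 contribute 0)
Sum of the 8 terms: H(X,Y) = 2.4075 bits

Marginal of X (row sums):
  P(X=0) = 13/46 + 1/46 = 7/23
  P(X=1) = 5/46 + 15/46 = 10/23
  P(X=2) = 3/46 + 0 = 3/46
  P(X=3) = 3/23 + 3/46 = 9/46
H(X) = -[(7/23)·log₂(7/23) + (10/23)·log₂(10/23) + (3/46)·log₂(3/46) + (9/46)·log₂(9/46)]
  = 0.52232 + 0.52245 + 0.25687 + 0.46049 = 1.7621 bits

H(Y|X) = H(X,Y) - H(X) = 2.4075 - 1.7621 = 0.6454 bits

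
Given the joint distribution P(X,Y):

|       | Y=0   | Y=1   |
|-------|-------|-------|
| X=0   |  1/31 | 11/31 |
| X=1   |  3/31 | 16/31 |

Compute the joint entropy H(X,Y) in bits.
1.5088 bits

H(X,Y) = -Σ_{x,y} P(x,y) log₂ P(x,y). Per-cell terms -P(x,y)·log₂P(x,y):
  X=0: 0.1598, 0.5304
  X=1: 0.3261, 0.4925
Sum of the 4 terms: H(X,Y) = 1.5088 bits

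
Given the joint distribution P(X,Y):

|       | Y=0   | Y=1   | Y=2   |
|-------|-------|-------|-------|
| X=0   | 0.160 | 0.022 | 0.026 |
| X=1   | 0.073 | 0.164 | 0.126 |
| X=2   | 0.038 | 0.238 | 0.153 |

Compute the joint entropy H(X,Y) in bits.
2.8476 bits

H(X,Y) = -Σ_{x,y} P(x,y) log₂ P(x,y). Per-cell terms -P(x,y)·log₂P(x,y):
  X=0: 0.4230, 0.1211, 0.1369
  X=1: 0.2756, 0.4278, 0.3766
  X=2: 0.1793, 0.4929, 0.4144
Sum of the 9 terms: H(X,Y) = 2.8476 bits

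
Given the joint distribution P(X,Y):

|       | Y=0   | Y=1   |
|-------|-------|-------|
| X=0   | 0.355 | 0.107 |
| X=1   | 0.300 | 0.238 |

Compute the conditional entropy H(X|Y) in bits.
0.9599 bits

H(X|Y) = H(X,Y) - H(Y)

H(X,Y) = -Σ_{x,y} P(x,y) log₂ P(x,y). Per-cell terms -P(x,y)·log₂P(x,y):
  X=0: 0.5304, 0.3450
  X=1: 0.5211, 0.4929
Sum of the 4 terms: H(X,Y) = 1.8894 bits

Marginal of Y (column sums):
  P(Y=0) = 0.355 + 0.300 = 0.655
  P(Y=1) = 0.107 + 0.238 = 0.345
H(Y) = -[0.655·log₂(0.655) + 0.345·log₂(0.345)]
  = 0.3998 + 0.5297 = 0.9295 bits

H(X|Y) = H(X,Y) - H(Y) = 1.8894 - 0.9295 = 0.9599 bits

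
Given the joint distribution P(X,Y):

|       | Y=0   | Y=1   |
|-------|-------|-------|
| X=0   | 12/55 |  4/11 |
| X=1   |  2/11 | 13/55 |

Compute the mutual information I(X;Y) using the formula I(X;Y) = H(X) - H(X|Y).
0.0026 bits

I(X;Y) = H(X) - H(X|Y)

Marginal of X (row sums):
  P(X=0) = 12/55 + 4/11 = 32/55
  P(X=1) = 2/11 + 13/55 = 23/55
H(X) = -[(32/55)·log₂(32/55) + (23/55)·log₂(23/55)]
  = 0.45461 + 0.52599 = 0.98060 bits

Marginal of Y (column sums):
  P(Y=0) = 12/55 + 2/11 = 2/5
  P(Y=1) = 4/11 + 13/55 = 3/5
H(X|Y) = Σ_y P(y)·H(X|Y=y):
  Y=0: P(Y=0) = 2/5, P(X|Y=0) = (6/11, 5/11) → H(X|Y=0) = 0.99403
  Y=1: P(Y=1) = 3/5, P(X|Y=1) = (20/33, 13/33) → H(X|Y=1) = 0.96729
H(X|Y) = (2/5)·0.99403 + (3/5)·0.96729 = 0.97799 bits

I(X;Y) = H(X) - H(X|Y) = 0.98060 - 0.97799 = 0.0026 bits

Cross-check via I(X;Y) = H(X) + H(Y) - H(X,Y): computing H(Y) from the column sums and H(X,Y) from the 4 cells in the same way gives H(Y) = 0.97095 bits and H(X,Y) = 1.94894 bits, so
I(X;Y) = 0.98060 + 0.97095 - 1.94894 = 0.0026 bits ✓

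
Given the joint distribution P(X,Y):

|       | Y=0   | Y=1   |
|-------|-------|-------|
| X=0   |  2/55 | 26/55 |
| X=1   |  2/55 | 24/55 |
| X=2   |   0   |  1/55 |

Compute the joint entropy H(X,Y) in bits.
1.4859 bits

H(X,Y) = -Σ_{x,y} P(x,y) log₂ P(x,y). Per-cell terms -P(x,y)·log₂P(x,y):
  X=0: 0.17387, 0.51098
  X=1: 0.17387, 0.52206
  X=2: 0.00000, 0.10512
  (cells with P = 0 contribute 0)
Sum of the 6 terms: H(X,Y) = 1.4859 bits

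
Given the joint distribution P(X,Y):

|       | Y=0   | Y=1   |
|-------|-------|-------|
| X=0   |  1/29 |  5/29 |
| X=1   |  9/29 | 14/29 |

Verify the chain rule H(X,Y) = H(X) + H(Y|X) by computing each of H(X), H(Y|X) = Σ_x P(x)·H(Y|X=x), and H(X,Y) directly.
H(X) = 0.7355 bits, H(Y|X) = 0.9003 bits, H(X,Y) = 1.6358 bits

Marginal of X (row sums):
  P(X=0) = 1/29 + 5/29 = 6/29
  P(X=1) = 9/29 + 14/29 = 23/29
H(X) = -[(6/29)·log₂(6/29) + (23/29)·log₂(23/29)]
  = 0.470280 + 0.265229 = 0.7355 bits

H(Y|X) = Σ_x P(x)·H(Y|X=x):
  X=0: P(X=0) = 6/29, P(Y|X=0) = (1/6, 5/6) → H(Y|X=0) = 0.650022
  X=1: P(X=1) = 23/29, P(Y|X=1) = (9/23, 14/23) → H(Y|X=1) = 0.965636
H(Y|X) = (6/29)·0.650022 + (23/29)·0.965636 = 0.9003 bits

H(X,Y) = -Σ_{x,y} P(x,y) log₂ P(x,y). Per-cell terms -P(x,y)·log₂P(x,y):
  X=0: 0.167517, 0.437251
  X=1: 0.523879, 0.507199
Sum of the 4 terms: H(X,Y) = 1.6358 bits

Chain rule check:
  H(X) + H(Y|X) = 0.7355 + 0.9003 = 1.6358 bits
  H(X,Y) = 1.6358 bits
✓ Chain rule verified.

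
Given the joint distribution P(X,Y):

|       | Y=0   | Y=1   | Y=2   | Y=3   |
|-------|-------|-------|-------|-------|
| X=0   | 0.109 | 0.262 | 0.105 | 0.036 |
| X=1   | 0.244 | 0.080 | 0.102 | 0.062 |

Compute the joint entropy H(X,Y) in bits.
2.7416 bits

H(X,Y) = -Σ_{x,y} P(x,y) log₂ P(x,y). Per-cell terms -P(x,y)·log₂P(x,y):
  X=0: 0.3485, 0.5063, 0.3414, 0.1727
  X=1: 0.4966, 0.2915, 0.3359, 0.2487
Sum of the 8 terms: H(X,Y) = 2.7416 bits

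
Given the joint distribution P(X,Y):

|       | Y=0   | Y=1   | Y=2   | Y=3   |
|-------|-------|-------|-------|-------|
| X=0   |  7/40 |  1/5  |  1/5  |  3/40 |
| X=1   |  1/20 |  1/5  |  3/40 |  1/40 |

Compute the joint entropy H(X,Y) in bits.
2.7429 bits

H(X,Y) = -Σ_{x,y} P(x,y) log₂ P(x,y). Per-cell terms -P(x,y)·log₂P(x,y):
  X=0: 0.44005, 0.46439, 0.46439, 0.28027
  X=1: 0.21610, 0.46439, 0.28027, 0.13305
Sum of the 8 terms: H(X,Y) = 2.7429 bits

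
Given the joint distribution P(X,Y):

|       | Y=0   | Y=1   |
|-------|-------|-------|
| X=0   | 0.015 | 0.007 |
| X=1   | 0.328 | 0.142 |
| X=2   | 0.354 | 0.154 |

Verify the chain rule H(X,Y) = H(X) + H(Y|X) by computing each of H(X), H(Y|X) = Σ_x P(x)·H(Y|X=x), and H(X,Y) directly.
H(X) = 1.1295 bits, H(Y|X) = 0.8849 bits, H(X,Y) = 2.0144 bits

Marginal of X (row sums):
  P(X=0) = 0.015 + 0.007 = 0.022
  P(X=1) = 0.328 + 0.142 = 0.470
  P(X=2) = 0.354 + 0.154 = 0.508
H(X) = -[0.022·log₂(0.022) + 0.470·log₂(0.470) + 0.508·log₂(0.508)]
  = 0.1211 + 0.5120 + 0.4964 = 1.1295 bits

H(Y|X) = Σ_x P(x)·H(Y|X=x):
  X=0: P(X=0) = 0.022, P(Y|X=0) = (15/22, 7/22) → H(Y|X=0) = 0.9024
  X=1: P(X=1) = 0.470, P(Y|X=1) = (164/235, 71/235) → H(Y|X=1) = 0.8839
  X=2: P(X=2) = 0.508, P(Y|X=2) = (177/254, 77/254) → H(Y|X=2) = 0.8851
H(Y|X) = 0.022·0.9024 + 0.470·0.8839 + 0.508·0.8851 = 0.8849 bits

H(X,Y) = -Σ_{x,y} P(x,y) log₂ P(x,y). Per-cell terms -P(x,y)·log₂P(x,y):
  X=0: 0.0909, 0.0501
  X=1: 0.5275, 0.3999
  X=2: 0.5304, 0.4156
Sum of the 6 terms: H(X,Y) = 2.0144 bits

Chain rule check:
  H(X) + H(Y|X) = 1.1295 + 0.8849 = 2.0144 bits
  H(X,Y) = 2.0144 bits
✓ Chain rule verified.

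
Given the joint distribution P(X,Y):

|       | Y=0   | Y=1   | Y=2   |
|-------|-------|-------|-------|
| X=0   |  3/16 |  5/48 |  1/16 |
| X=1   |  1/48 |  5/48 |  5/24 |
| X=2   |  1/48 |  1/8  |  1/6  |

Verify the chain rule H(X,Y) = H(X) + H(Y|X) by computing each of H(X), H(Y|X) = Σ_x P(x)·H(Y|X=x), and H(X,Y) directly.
H(X) = 1.5831 bits, H(Y|X) = 1.3095 bits, H(X,Y) = 2.8926 bits

Marginal of X (row sums):
  P(X=0) = 3/16 + 5/48 + 1/16 = 17/48
  P(X=1) = 1/48 + 5/48 + 5/24 = 1/3
  P(X=2) = 1/48 + 1/8 + 1/6 = 5/16
H(X) = -[(17/48)·log₂(17/48) + (1/3)·log₂(1/3) + (5/16)·log₂(5/16)]
  = 0.53036 + 0.52832 + 0.52440 = 1.5831 bits

H(Y|X) = Σ_x P(x)·H(Y|X=x):
  X=0: P(X=0) = 17/48, P(Y|X=0) = (9/17, 5/17, 3/17) → H(Y|X=0) = 1.44665
  X=1: P(X=1) = 1/3, P(Y|X=1) = (1/16, 5/16, 5/8) → H(Y|X=1) = 1.19819
  X=2: P(X=2) = 5/16, P(Y|X=2) = (1/15, 2/5, 8/15) → H(Y|X=2) = 1.27291
H(Y|X) = (17/48)·1.44665 + (1/3)·1.19819 + (5/16)·1.27291 = 1.3095 bits

H(X,Y) = -Σ_{x,y} P(x,y) log₂ P(x,y). Per-cell terms -P(x,y)·log₂P(x,y):
  X=0: 0.45282, 0.33990, 0.25000
  X=1: 0.11635, 0.33990, 0.47147
  X=2: 0.11635, 0.37500, 0.43083
Sum of the 9 terms: H(X,Y) = 2.8926 bits

Chain rule check:
  H(X) + H(Y|X) = 1.5831 + 1.3095 = 2.8926 bits
  H(X,Y) = 2.8926 bits
✓ Chain rule verified.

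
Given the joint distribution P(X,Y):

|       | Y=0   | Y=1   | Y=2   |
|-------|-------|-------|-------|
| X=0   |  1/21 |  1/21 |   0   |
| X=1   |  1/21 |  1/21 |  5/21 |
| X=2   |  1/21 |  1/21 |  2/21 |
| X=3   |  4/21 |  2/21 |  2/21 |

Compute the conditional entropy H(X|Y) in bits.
1.6277 bits

H(X|Y) = H(X,Y) - H(Y)

H(X,Y) = -Σ_{x,y} P(x,y) log₂ P(x,y). Per-cell terms -P(x,y)·log₂P(x,y):
  X=0: 0.209158, 0.209158, 0.000000
  X=1: 0.209158, 0.209158, 0.492950
  X=2: 0.209158, 0.209158, 0.323078
  X=3: 0.455680, 0.323078, 0.323078
  (cells with P = 0 contribute 0)
Sum of the 12 terms: H(X,Y) = 3.17281 bits

Marginal of Y (column sums):
  P(Y=0) = 1/21 + 1/21 + 1/21 + 4/21 = 1/3
  P(Y=1) = 1/21 + 1/21 + 1/21 + 2/21 = 5/21
  P(Y=2) = 0 + 5/21 + 2/21 + 2/21 = 3/7
H(Y) = -[(1/3)·log₂(1/3) + (5/21)·log₂(5/21) + (3/7)·log₂(3/7)]
  = 0.528321 + 0.492950 + 0.523882 = 1.54515 bits

H(X|Y) = H(X,Y) - H(Y) = 3.17281 - 1.54515 = 1.6277 bits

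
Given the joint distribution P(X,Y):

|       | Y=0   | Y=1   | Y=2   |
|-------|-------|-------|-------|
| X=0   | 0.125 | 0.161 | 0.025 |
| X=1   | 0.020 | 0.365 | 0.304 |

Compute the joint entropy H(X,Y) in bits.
2.0981 bits

H(X,Y) = -Σ_{x,y} P(x,y) log₂ P(x,y). Per-cell terms -P(x,y)·log₂P(x,y):
  X=0: 0.37500, 0.42421, 0.13305
  X=1: 0.11288, 0.53072, 0.52223
Sum of the 6 terms: H(X,Y) = 2.0981 bits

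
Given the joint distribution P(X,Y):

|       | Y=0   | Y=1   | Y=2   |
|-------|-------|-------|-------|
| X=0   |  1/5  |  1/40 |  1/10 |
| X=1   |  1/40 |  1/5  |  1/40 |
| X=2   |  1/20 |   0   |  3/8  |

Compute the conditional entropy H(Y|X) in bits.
0.8552 bits

H(Y|X) = H(X,Y) - H(X)

H(X,Y) = -Σ_{x,y} P(x,y) log₂ P(x,y). Per-cell terms -P(x,y)·log₂P(x,y):
  X=0: 0.464386, 0.133048, 0.332193
  X=1: 0.133048, 0.464386, 0.133048
  X=2: 0.216096, 0.000000, 0.530639
  (cells with P = 0 contribute 0)
Sum of the 9 terms: H(X,Y) = 2.40684 bits

Marginal of X (row sums):
  P(X=0) = 1/5 + 1/40 + 1/10 = 13/40
  P(X=1) = 1/40 + 1/5 + 1/40 = 1/4
  P(X=2) = 1/20 + 0 + 3/8 = 17/40
H(X) = -[(13/40)·log₂(13/40) + (1/4)·log₂(1/4) + (17/40)·log₂(17/40)]
  = 0.526984 + 0.500000 + 0.524648 = 1.55163 bits

H(Y|X) = H(X,Y) - H(X) = 2.40684 - 1.55163 = 0.8552 bits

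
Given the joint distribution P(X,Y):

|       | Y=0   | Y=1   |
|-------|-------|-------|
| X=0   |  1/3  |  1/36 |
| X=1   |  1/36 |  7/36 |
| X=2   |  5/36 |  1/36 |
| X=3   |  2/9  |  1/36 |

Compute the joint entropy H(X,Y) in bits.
2.4399 bits

H(X,Y) = -Σ_{x,y} P(x,y) log₂ P(x,y). Per-cell terms -P(x,y)·log₂P(x,y):
  X=0: 0.5283, 0.1436
  X=1: 0.1436, 0.4594
  X=2: 0.3956, 0.1436
  X=3: 0.4822, 0.1436
Sum of the 8 terms: H(X,Y) = 2.4399 bits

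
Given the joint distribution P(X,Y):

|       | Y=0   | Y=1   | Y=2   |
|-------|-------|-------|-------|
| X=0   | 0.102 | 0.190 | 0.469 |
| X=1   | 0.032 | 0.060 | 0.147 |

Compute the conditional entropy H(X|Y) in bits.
0.7934 bits

H(X|Y) = H(X,Y) - H(Y)

H(X,Y) = -Σ_{x,y} P(x,y) log₂ P(x,y). Per-cell terms -P(x,y)·log₂P(x,y):
  X=0: 0.33592, 0.45523, 0.51231
  X=1: 0.15891, 0.24353, 0.40662
Sum of the 6 terms: H(X,Y) = 2.1125 bits

Marginal of Y (column sums):
  P(Y=0) = 0.102 + 0.032 = 0.134
  P(Y=1) = 0.190 + 0.060 = 0.250
  P(Y=2) = 0.469 + 0.147 = 0.616
H(Y) = -[0.134·log₂(0.134) + 0.250·log₂(0.250) + 0.616·log₂(0.616)]
  = 0.38856 + 0.50000 + 0.43058 = 1.3191 bits

H(X|Y) = H(X,Y) - H(Y) = 2.1125 - 1.3191 = 0.7934 bits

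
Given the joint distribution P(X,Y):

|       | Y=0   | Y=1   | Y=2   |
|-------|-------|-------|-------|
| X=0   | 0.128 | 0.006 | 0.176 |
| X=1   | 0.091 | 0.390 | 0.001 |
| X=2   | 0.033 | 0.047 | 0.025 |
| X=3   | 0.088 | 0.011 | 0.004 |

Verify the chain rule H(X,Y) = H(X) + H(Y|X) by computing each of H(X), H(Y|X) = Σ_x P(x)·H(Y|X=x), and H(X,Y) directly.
H(X) = 1.7105 bits, H(Y|X) = 0.9238 bits, H(X,Y) = 2.6342 bits

Marginal of X (row sums):
  P(X=0) = 0.128 + 0.006 + 0.176 = 0.310
  P(X=1) = 0.091 + 0.390 + 0.001 = 0.482
  P(X=2) = 0.033 + 0.047 + 0.025 = 0.105
  P(X=3) = 0.088 + 0.011 + 0.004 = 0.103
H(X) = -[0.310·log₂(0.310) + 0.482·log₂(0.482) + 0.105·log₂(0.105) + 0.103·log₂(0.103)]
  = 0.523795 + 0.507495 + 0.341412 + 0.337766 = 1.7105 bits

H(Y|X) = Σ_x P(x)·H(Y|X=x):
  X=0: P(X=0) = 0.310, P(Y|X=0) = (64/155, 3/155, 88/155) → H(Y|X=0) = 1.100738
  X=1: P(X=1) = 0.482, P(Y|X=1) = (91/482, 195/241, 1/482) → H(Y|X=1) = 0.719802
  X=2: P(X=2) = 0.105, P(Y|X=2) = (11/35, 47/105, 5/21) → H(Y|X=2) = 1.536845
  X=3: P(X=3) = 0.103, P(Y|X=3) = (88/103, 11/103, 4/103) → H(Y|X=3) = 0.720639
H(Y|X) = 0.310·1.100738 + 0.482·0.719802 + 0.105·1.536845 + 0.103·0.720639 = 0.9238 bits

H(X,Y) = -Σ_{x,y} P(x,y) log₂ P(x,y). Per-cell terms -P(x,y)·log₂P(x,y):
  X=0: 0.379620, 0.044285, 0.441118
  X=1: 0.314677, 0.529797, 0.009966
  X=2: 0.162406, 0.207326, 0.133048
  X=3: 0.308559, 0.071570, 0.031863
Sum of the 12 terms: H(X,Y) = 2.6342 bits

Chain rule check:
  H(X) + H(Y|X) = 1.7105 + 0.9238 = 2.6343 bits
  H(X,Y) = 2.6342 bits
✓ Chain rule verified (Δ = 0.0001 is 4-dp rounding noise: each of the three values was rounded independently).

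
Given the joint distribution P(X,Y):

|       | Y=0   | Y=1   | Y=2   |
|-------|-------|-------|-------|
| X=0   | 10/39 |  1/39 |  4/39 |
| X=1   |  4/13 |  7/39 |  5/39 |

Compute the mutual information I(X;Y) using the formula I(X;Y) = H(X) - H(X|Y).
0.0603 bits

I(X;Y) = H(X) - H(X|Y)

Marginal of X (row sums):
  P(X=0) = 10/39 + 1/39 + 4/39 = 5/13
  P(X=1) = 4/13 + 7/39 + 5/39 = 8/13
H(X) = -[(5/13)·log₂(5/13) + (8/13)·log₂(8/13)]
  = 0.53020 + 0.43104 = 0.96124 bits

Marginal of Y (column sums):
  P(Y=0) = 10/39 + 4/13 = 22/39
  P(Y=1) = 1/39 + 7/39 = 8/39
  P(Y=2) = 4/39 + 5/39 = 3/13
H(X|Y) = Σ_y P(y)·H(X|Y=y):
  Y=0: P(Y=0) = 22/39, P(X|Y=0) = (5/11, 6/11) → H(X|Y=0) = 0.99403
  Y=1: P(Y=1) = 8/39, P(X|Y=1) = (1/8, 7/8) → H(X|Y=1) = 0.54356
  Y=2: P(Y=2) = 3/13, P(X|Y=2) = (4/9, 5/9) → H(X|Y=2) = 0.99108
H(X|Y) = (22/39)·0.99403 + (8/39)·0.54356 + (3/13)·0.99108 = 0.90095 bits

I(X;Y) = H(X) - H(X|Y) = 0.96124 - 0.90095 = 0.0603 bits

Cross-check via I(X;Y) = H(X) + H(Y) - H(X,Y): computing H(Y) from the column sums and H(X,Y) from the 6 cells in the same way gives H(Y) = 1.42292 bits and H(X,Y) = 2.32386 bits, so
I(X;Y) = 0.96124 + 1.42292 - 2.32386 = 0.0603 bits ✓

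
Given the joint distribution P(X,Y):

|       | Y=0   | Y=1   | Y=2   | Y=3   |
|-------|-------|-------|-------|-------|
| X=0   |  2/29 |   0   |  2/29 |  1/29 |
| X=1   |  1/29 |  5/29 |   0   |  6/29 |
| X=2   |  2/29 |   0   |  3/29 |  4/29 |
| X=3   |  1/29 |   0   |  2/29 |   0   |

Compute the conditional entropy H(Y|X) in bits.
1.3807 bits

H(Y|X) = H(X,Y) - H(X)

H(X,Y) = -Σ_{x,y} P(x,y) log₂ P(x,y). Per-cell terms -P(x,y)·log₂P(x,y):
  X=0: 0.2660677, 0.0000000, 0.2660677, 0.1675166
  X=1: 0.1675166, 0.4372505, 0.0000000, 0.4702797
  X=2: 0.2660677, 0.0000000, 0.3385881, 0.3942043
  X=3: 0.1675166, 0.0000000, 0.2660677, 0.0000000
  (cells with P = 0 contribute 0)
Sum of the 16 terms: H(X,Y) = 3.207143 bits

Marginal of X (row sums):
  P(X=0) = 2/29 + 0 + 2/29 + 1/29 = 5/29
  P(X=1) = 1/29 + 5/29 + 0 + 6/29 = 12/29
  P(X=2) = 2/29 + 0 + 3/29 + 4/29 = 9/29
  P(X=3) = 1/29 + 0 + 2/29 + 0 = 3/29
H(X) = -[(5/29)·log₂(5/29) + (12/29)·log₂(12/29) + (9/29)·log₂(9/29) + (3/29)·log₂(3/29)]
  = 0.4372505 + 0.5267663 + 0.5238794 + 0.3385881 = 1.826484 bits

H(Y|X) = H(X,Y) - H(X) = 3.207143 - 1.826484 = 1.3807 bits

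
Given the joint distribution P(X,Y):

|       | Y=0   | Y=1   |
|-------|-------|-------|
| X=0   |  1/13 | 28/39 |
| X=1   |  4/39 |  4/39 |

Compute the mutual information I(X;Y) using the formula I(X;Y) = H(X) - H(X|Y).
0.1092 bits

I(X;Y) = H(X) - H(X|Y)

Marginal of X (row sums):
  P(X=0) = 1/13 + 28/39 = 31/39
  P(X=1) = 4/39 + 4/39 = 8/39
H(X) = -[(31/39)·log₂(31/39) + (8/39)·log₂(8/39)]
  = 0.263266 + 0.468800 = 0.73207 bits

Marginal of Y (column sums):
  P(Y=0) = 1/13 + 4/39 = 7/39
  P(Y=1) = 28/39 + 4/39 = 32/39
H(X|Y) = Σ_y P(y)·H(X|Y=y):
  Y=0: P(Y=0) = 7/39, P(X|Y=0) = (3/7, 4/7) → H(X|Y=0) = 0.985228
  Y=1: P(Y=1) = 32/39, P(X|Y=1) = (7/8, 1/8) → H(X|Y=1) = 0.543564
H(X|Y) = (7/39)·0.985228 + (32/39)·0.543564 = 0.62284 bits

I(X;Y) = H(X) - H(X|Y) = 0.73207 - 0.62284 = 0.1092 bits

Cross-check via I(X;Y) = H(X) + H(Y) - H(X,Y): computing H(Y) from the column sums and H(X,Y) from the 4 cells in the same way gives H(Y) = 0.67895 bits and H(X,Y) = 1.30179 bits, so
I(X;Y) = 0.73207 + 0.67895 - 1.30179 = 0.1092 bits ✓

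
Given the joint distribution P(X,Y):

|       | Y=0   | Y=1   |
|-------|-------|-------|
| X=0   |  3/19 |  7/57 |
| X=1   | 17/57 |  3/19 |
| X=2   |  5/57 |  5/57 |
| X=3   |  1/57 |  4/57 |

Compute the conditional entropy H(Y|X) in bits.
0.9408 bits

H(Y|X) = H(X,Y) - H(X)

H(X,Y) = -Σ_{x,y} P(x,y) log₂ P(x,y). Per-cell terms -P(x,y)·log₂P(x,y):
  X=0: 0.420468, 0.371557
  X=1: 0.520566, 0.420468
  X=2: 0.307979, 0.307979
  X=3: 0.102331, 0.268975
Sum of the 8 terms: H(X,Y) = 2.72032 bits

Marginal of X (row sums):
  P(X=0) = 3/19 + 7/57 = 16/57
  P(X=1) = 17/57 + 3/19 = 26/57
  P(X=2) = 5/57 + 5/57 = 10/57
  P(X=3) = 1/57 + 4/57 = 5/57
H(X) = -[(16/57)·log₂(16/57) + (26/57)·log₂(26/57) + (10/57)·log₂(10/57) + (5/57)·log₂(5/57)]
  = 0.514495 + 0.516556 + 0.440520 + 0.307979 = 1.77955 bits

H(Y|X) = H(X,Y) - H(X) = 2.72032 - 1.77955 = 0.9408 bits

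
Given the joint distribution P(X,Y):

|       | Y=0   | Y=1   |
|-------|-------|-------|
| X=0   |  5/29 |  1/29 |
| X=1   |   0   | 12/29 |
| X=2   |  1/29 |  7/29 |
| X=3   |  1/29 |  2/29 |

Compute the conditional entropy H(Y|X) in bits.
0.3794 bits

H(Y|X) = H(X,Y) - H(X)

H(X,Y) = -Σ_{x,y} P(x,y) log₂ P(x,y). Per-cell terms -P(x,y)·log₂P(x,y):
  X=0: 0.43725, 0.16752
  X=1: 0.00000, 0.52677
  X=2: 0.16752, 0.49498
  X=3: 0.16752, 0.26607
  (cells with P = 0 contribute 0)
Sum of the 8 terms: H(X,Y) = 2.2276 bits

Marginal of X (row sums):
  P(X=0) = 5/29 + 1/29 = 6/29
  P(X=1) = 0 + 12/29 = 12/29
  P(X=2) = 1/29 + 7/29 = 8/29
  P(X=3) = 1/29 + 2/29 = 3/29
H(X) = -[(6/29)·log₂(6/29) + (12/29)·log₂(12/29) + (8/29)·log₂(8/29) + (3/29)·log₂(3/29)]
  = 0.47028 + 0.52677 + 0.51255 + 0.33859 = 1.8482 bits

H(Y|X) = H(X,Y) - H(X) = 2.2276 - 1.8482 = 0.3794 bits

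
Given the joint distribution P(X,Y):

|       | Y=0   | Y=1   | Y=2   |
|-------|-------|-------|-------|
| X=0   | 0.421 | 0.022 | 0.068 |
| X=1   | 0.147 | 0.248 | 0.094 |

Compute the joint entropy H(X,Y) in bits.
2.1365 bits

H(X,Y) = -Σ_{x,y} P(x,y) log₂ P(x,y). Per-cell terms -P(x,y)·log₂P(x,y):
  X=0: 0.5255, 0.1211, 0.2637
  X=1: 0.4066, 0.4989, 0.3207
Sum of the 6 terms: H(X,Y) = 2.1365 bits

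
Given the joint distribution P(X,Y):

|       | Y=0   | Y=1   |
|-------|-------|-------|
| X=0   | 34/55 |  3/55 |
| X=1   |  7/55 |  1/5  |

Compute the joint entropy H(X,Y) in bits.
1.5007 bits

H(X,Y) = -Σ_{x,y} P(x,y) log₂ P(x,y). Per-cell terms -P(x,y)·log₂P(x,y):
  X=0: 0.42895, 0.22889
  X=1: 0.37851, 0.46439
Sum of the 4 terms: H(X,Y) = 1.5007 bits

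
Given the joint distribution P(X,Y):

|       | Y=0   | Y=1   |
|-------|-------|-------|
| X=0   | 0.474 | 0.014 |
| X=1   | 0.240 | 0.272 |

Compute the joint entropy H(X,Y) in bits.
1.6018 bits

H(X,Y) = -Σ_{x,y} P(x,y) log₂ P(x,y). Per-cell terms -P(x,y)·log₂P(x,y):
  X=0: 0.51052, 0.08622
  X=1: 0.49413, 0.51090
Sum of the 4 terms: H(X,Y) = 1.6018 bits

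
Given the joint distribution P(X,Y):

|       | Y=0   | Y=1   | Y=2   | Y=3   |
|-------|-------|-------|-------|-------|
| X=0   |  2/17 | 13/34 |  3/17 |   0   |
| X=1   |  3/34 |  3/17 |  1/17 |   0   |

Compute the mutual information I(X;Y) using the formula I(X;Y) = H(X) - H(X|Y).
0.0117 bits

I(X;Y) = H(X) - H(X|Y)

Marginal of X (row sums):
  P(X=0) = 2/17 + 13/34 + 3/17 + 0 = 23/34
  P(X=1) = 3/34 + 3/17 + 1/17 + 0 = 11/34
H(X) = -[(23/34)·log₂(23/34) + (11/34)·log₂(11/34)]
  = 0.3815 + 0.5267 = 0.9082 bits

Marginal of Y (column sums):
  P(Y=0) = 2/17 + 3/34 = 7/34
  P(Y=1) = 13/34 + 3/17 = 19/34
  P(Y=2) = 3/17 + 1/17 = 4/17
  P(Y=3) = 0 + 0 = 0
H(X|Y) = Σ_y P(y)·H(X|Y=y):
  Y=0: P(Y=0) = 7/34, P(X|Y=0) = (4/7, 3/7) → H(X|Y=0) = 0.9852
  Y=1: P(Y=1) = 19/34, P(X|Y=1) = (13/19, 6/19) → H(X|Y=1) = 0.8997
  Y=2: P(Y=2) = 4/17, P(X|Y=2) = (3/4, 1/4) → H(X|Y=2) = 0.8113
  Y=3: P(Y=3) = 0 → contributes 0
H(X|Y) = (7/34)·0.9852 + (19/34)·0.8997 + (4/17)·0.8113 = 0.8965 bits

I(X;Y) = H(X) - H(X|Y) = 0.9082 - 0.8965 = 0.0117 bits

Cross-check via I(X;Y) = H(X) + H(Y) - H(X,Y): computing H(Y) from the column sums and H(X,Y) from the 8 cells in the same way gives H(Y) = 1.4298 bits and H(X,Y) = 2.3263 bits, so
I(X;Y) = 0.9082 + 1.4298 - 2.3263 = 0.0117 bits ✓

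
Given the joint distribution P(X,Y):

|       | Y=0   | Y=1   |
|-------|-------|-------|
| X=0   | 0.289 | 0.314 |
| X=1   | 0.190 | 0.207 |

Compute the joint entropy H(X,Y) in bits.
1.9679 bits

H(X,Y) = -Σ_{x,y} P(x,y) log₂ P(x,y). Per-cell terms -P(x,y)·log₂P(x,y):
  X=0: 0.5176, 0.5247
  X=1: 0.4552, 0.4704
Sum of the 4 terms: H(X,Y) = 1.9679 bits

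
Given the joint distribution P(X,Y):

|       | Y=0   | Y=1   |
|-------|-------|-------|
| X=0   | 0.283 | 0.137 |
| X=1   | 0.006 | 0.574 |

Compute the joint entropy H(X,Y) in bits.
1.4122 bits

H(X,Y) = -Σ_{x,y} P(x,y) log₂ P(x,y). Per-cell terms -P(x,y)·log₂P(x,y):
  X=0: 0.51538, 0.39288
  X=1: 0.04428, 0.45970
Sum of the 4 terms: H(X,Y) = 1.4122 bits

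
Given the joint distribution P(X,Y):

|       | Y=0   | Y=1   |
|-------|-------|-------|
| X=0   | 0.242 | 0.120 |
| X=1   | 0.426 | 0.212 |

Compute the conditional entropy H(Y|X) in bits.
0.9170 bits

H(Y|X) = H(X,Y) - H(X)

H(X,Y) = -Σ_{x,y} P(x,y) log₂ P(x,y). Per-cell terms -P(x,y)·log₂P(x,y):
  X=0: 0.49535, 0.36707
  X=1: 0.52444, 0.47443
Sum of the 4 terms: H(X,Y) = 1.8613 bits

Marginal of X (row sums):
  P(X=0) = 0.242 + 0.120 = 0.362
  P(X=1) = 0.426 + 0.212 = 0.638
H(X) = -[0.362·log₂(0.362) + 0.638·log₂(0.638)]
  = 0.53067 + 0.41366 = 0.9443 bits

H(Y|X) = H(X,Y) - H(X) = 1.8613 - 0.9443 = 0.9170 bits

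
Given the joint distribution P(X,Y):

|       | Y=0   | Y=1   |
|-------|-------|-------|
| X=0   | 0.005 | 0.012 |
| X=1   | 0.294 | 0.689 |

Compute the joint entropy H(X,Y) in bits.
1.0043 bits

H(X,Y) = -Σ_{x,y} P(x,y) log₂ P(x,y). Per-cell terms -P(x,y)·log₂P(x,y):
  X=0: 0.0382, 0.0766
  X=1: 0.5192, 0.3703
Sum of the 4 terms: H(X,Y) = 1.0043 bits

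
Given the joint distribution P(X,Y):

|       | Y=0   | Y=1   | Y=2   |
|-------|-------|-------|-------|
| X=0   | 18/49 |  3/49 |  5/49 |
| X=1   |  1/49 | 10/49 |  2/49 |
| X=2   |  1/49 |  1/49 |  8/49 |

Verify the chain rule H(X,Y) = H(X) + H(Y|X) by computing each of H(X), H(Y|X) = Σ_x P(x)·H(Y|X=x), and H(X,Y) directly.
H(X) = 1.4609 bits, H(Y|X) = 1.0795 bits, H(X,Y) = 2.5404 bits

Marginal of X (row sums):
  P(X=0) = 18/49 + 3/49 + 5/49 = 26/49
  P(X=1) = 1/49 + 10/49 + 2/49 = 13/49
  P(X=2) = 1/49 + 1/49 + 8/49 = 10/49
H(X) = -[(26/49)·log₂(26/49) + (13/49)·log₂(13/49) + (10/49)·log₂(10/49)]
  = 0.4851 + 0.5079 + 0.4679 = 1.4609 bits

H(Y|X) = Σ_x P(x)·H(Y|X=x):
  X=0: P(X=0) = 26/49, P(Y|X=0) = (9/13, 3/26, 5/26) → H(Y|X=0) = 1.1842
  X=1: P(X=1) = 13/49, P(Y|X=1) = (1/13, 10/13, 2/13) → H(Y|X=1) = 0.9913
  X=2: P(X=2) = 10/49, P(Y|X=2) = (1/10, 1/10, 4/5) → H(Y|X=2) = 0.9219
H(Y|X) = (26/49)·1.1842 + (13/49)·0.9913 + (10/49)·0.9219 = 1.0795 bits

H(X,Y) = -Σ_{x,y} P(x,y) log₂ P(x,y). Per-cell terms -P(x,y)·log₂P(x,y):
  X=0: 0.5307, 0.2467, 0.3360
  X=1: 0.1146, 0.4679, 0.1884
  X=2: 0.1146, 0.1146, 0.4269
Sum of the 9 terms: H(X,Y) = 2.5404 bits

Chain rule check:
  H(X) + H(Y|X) = 1.4609 + 1.0795 = 2.5404 bits
  H(X,Y) = 2.5404 bits
✓ Chain rule verified.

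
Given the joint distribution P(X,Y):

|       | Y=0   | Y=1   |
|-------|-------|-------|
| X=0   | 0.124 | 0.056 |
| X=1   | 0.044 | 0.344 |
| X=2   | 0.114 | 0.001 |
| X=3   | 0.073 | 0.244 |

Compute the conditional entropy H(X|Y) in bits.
1.5350 bits

H(X|Y) = H(X,Y) - H(Y)

H(X,Y) = -Σ_{x,y} P(x,y) log₂ P(x,y). Per-cell terms -P(x,y)·log₂P(x,y):
  X=0: 0.37344, 0.23287
  X=1: 0.19828, 0.52959
  X=2: 0.35715, 0.00997
  X=3: 0.27565, 0.49655
Sum of the 8 terms: H(X,Y) = 2.4735 bits

Marginal of Y (column sums):
  P(Y=0) = 0.124 + 0.044 + 0.114 + 0.073 = 0.355
  P(Y=1) = 0.056 + 0.344 + 0.001 + 0.244 = 0.645
H(Y) = -[0.355·log₂(0.355) + 0.645·log₂(0.645)]
  = 0.53041 + 0.40805 = 0.9385 bits

H(X|Y) = H(X,Y) - H(Y) = 2.4735 - 0.9385 = 1.5350 bits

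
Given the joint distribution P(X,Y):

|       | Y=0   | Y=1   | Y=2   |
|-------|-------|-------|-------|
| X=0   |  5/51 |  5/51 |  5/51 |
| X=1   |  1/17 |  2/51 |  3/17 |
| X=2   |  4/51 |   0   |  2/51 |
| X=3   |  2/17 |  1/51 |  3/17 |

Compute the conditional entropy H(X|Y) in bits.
1.7844 bits

H(X|Y) = H(X,Y) - H(Y)

H(X,Y) = -Σ_{x,y} P(x,y) log₂ P(x,y). Per-cell terms -P(x,y)·log₂P(x,y):
  X=0: 0.32848, 0.32848, 0.32848
  X=1: 0.24044, 0.18323, 0.44162
  X=2: 0.28803, 0.00000, 0.18323
  X=3: 0.36323, 0.11122, 0.44162
  (cells with P = 0 contribute 0)
Sum of the 12 terms: H(X,Y) = 3.2381 bits

Marginal of Y (column sums):
  P(Y=0) = 5/51 + 1/17 + 4/51 + 2/17 = 6/17
  P(Y=1) = 5/51 + 2/51 + 0 + 1/51 = 8/51
  P(Y=2) = 5/51 + 3/17 + 2/51 + 3/17 = 25/51
H(Y) = -[(6/17)·log₂(6/17) + (8/51)·log₂(8/51) + (25/51)·log₂(25/51)]
  = 0.53029 + 0.41920 + 0.50420 = 1.4537 bits

H(X|Y) = H(X,Y) - H(Y) = 3.2381 - 1.4537 = 1.7844 bits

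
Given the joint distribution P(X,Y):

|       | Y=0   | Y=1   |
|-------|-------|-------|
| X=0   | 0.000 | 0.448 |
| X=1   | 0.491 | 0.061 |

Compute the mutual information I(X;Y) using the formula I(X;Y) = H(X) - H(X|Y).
0.7230 bits

I(X;Y) = H(X) - H(X|Y)

Marginal of X (row sums):
  P(X=0) = 0.000 + 0.448 = 0.448
  P(X=1) = 0.491 + 0.061 = 0.552
H(X) = -[0.448·log₂(0.448) + 0.552·log₂(0.552)]
  = 0.5190 + 0.4732 = 0.9922 bits

Marginal of Y (column sums):
  P(Y=0) = 0.000 + 0.491 = 0.491
  P(Y=1) = 0.448 + 0.061 = 0.509
H(X|Y) = Σ_y P(y)·H(X|Y=y):
  Y=0: P(Y=0) = 0.491, P(X|Y=0) = (0, 1) → H(X|Y=0) = 0.0000
  Y=1: P(Y=1) = 0.509, P(X|Y=1) = (448/509, 61/509) → H(X|Y=1) = 0.5289
H(X|Y) = 0.491·0.0000 + 0.509·0.5289 = 0.2692 bits

I(X;Y) = H(X) - H(X|Y) = 0.9922 - 0.2692 = 0.7230 bits

Cross-check via I(X;Y) = H(X) + H(Y) - H(X,Y): computing H(Y) from the column sums and H(X,Y) from the 4 cells in the same way gives H(Y) = 0.9998 bits and H(X,Y) = 1.2690 bits, so
I(X;Y) = 0.9922 + 0.9998 - 1.2690 = 0.7230 bits ✓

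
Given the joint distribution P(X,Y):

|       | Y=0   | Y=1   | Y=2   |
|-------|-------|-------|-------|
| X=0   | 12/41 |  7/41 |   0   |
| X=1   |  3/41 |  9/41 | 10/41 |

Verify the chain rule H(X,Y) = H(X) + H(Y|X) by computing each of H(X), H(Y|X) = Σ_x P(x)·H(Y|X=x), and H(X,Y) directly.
H(X) = 0.9961 bits, H(Y|X) = 1.2108 bits, H(X,Y) = 2.2070 bits

Marginal of X (row sums):
  P(X=0) = 12/41 + 7/41 + 0 = 19/41
  P(X=1) = 3/41 + 9/41 + 10/41 = 22/41
H(X) = -[(19/41)·log₂(19/41) + (22/41)·log₂(22/41)]
  = 0.514216 + 0.481918 = 0.9961 bits

H(Y|X) = Σ_x P(x)·H(Y|X=x):
  X=0: P(X=0) = 19/41, P(Y|X=0) = (12/19, 7/19, 0) → H(Y|X=0) = 0.949452
  X=1: P(X=1) = 22/41, P(Y|X=1) = (3/22, 9/22, 5/11) → H(Y|X=1) = 1.436546
H(Y|X) = (19/41)·0.949452 + (22/41)·1.436546 = 1.2108 bits

H(X,Y) = -Σ_{x,y} P(x,y) log₂ P(x,y). Per-cell terms -P(x,y)·log₂P(x,y):
  X=0: 0.518807, 0.435400, 0.000000
  X=1: 0.276043, 0.480211, 0.496494
  (cells with P = 0 contribute 0)
Sum of the 6 terms: H(X,Y) = 2.2070 bits

Chain rule check:
  H(X) + H(Y|X) = 0.9961 + 1.2108 = 2.2069 bits
  H(X,Y) = 2.2070 bits
✓ Chain rule verified (Δ = 0.0001 is 4-dp rounding noise: each of the three values was rounded independently).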